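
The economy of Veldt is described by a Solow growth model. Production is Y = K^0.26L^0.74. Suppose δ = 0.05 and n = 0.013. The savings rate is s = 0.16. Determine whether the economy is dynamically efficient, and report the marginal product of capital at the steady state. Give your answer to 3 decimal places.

dynamically efficient; MPK ≈ 0.102

The effective depreciation rate is n + δ = 0.013 + 0.05 = 0.063.
Steady-state k*: s·k^0.26 = 0.063·k gives k* = (0.16/0.063)^(1/0.74) ≈ 3.5237.
MPK = 0.26·3.5237^(-0.74) ≈ 0.1024.
MPK > n+δ = 0.063, so the economy is dynamically efficient (under-saving).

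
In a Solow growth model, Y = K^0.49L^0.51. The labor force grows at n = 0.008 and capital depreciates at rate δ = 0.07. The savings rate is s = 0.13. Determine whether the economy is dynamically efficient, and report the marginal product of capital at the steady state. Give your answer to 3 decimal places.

n + δ = 0.008 + 0.07 = 0.078.
Steady-state k*: s·k^0.49 = 0.078·k gives k* = (0.13/0.078)^(1/0.51) ≈ 2.7227.
MPK = 0.49·2.7227^(-0.51) ≈ 0.2940.
MPK > n+δ = 0.078, so the economy is dynamically efficient (under-saving).

dynamically efficient; MPK ≈ 0.294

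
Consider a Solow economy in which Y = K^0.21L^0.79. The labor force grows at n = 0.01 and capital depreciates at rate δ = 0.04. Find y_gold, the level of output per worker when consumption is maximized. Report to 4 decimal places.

y_gold ≈ 1.4644

n + δ = 0.01 + 0.04 = 0.05.
Golden rule sets MPK = n+δ: 0.21·k^(0.21−1) = 0.05, so k_gold = (0.21/0.05)^(1/0.79) ≈ 6.1507.
Output: y_gold = k_gold^0.21 = 6.1507^0.21 ≈ 1.4644.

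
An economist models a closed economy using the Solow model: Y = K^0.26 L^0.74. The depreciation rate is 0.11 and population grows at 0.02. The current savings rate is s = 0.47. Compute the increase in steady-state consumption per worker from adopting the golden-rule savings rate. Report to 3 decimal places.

n + δ = 0.02 + 0.11 = 0.13.
Current steady state (s = 0.47): k* = (0.47/0.13)^(1/0.74) ≈ 5.6789, y* = 5.6789^0.26 ≈ 1.5708, c* = (1−0.47)·1.5708 ≈ 0.8325.
Setting f'(k) = n+δ gives 0.26·k^(0.26−1) = 0.13, hence k_gold = (0.26/0.13)^(1/0.74) ≈ 2.5515.
y_gold = 2.5515^0.26 ≈ 1.2758, c_gold = y_gold − 0.13·k_gold ≈ 0.9441.
Gain: Δc = 0.9441 − 0.8325 ≈ 0.1116.

Δc ≈ 0.112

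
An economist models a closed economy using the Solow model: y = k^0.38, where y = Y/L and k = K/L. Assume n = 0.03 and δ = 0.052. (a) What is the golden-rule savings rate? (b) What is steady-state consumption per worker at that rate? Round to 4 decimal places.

Capital per worker breaks even when investment replaces (n + δ)·k; here n + δ = 0.082.
For Cobb-Douglas, s_gold equals capital's share: s_gold = 0.38.
At the golden rule the marginal product of capital equals n+δ: 0.38·k^(0.38−1) = 0.082. Solving, k_gold = (0.38/0.082)^(1/0.62) ≈ 11.8616.
y_gold = 11.8616^0.38 ≈ 2.5596; c_gold = (1−0.38)·y_gold ≈ 1.5870.

(a) s_gold = 0.3800; (b) c_gold ≈ 1.5870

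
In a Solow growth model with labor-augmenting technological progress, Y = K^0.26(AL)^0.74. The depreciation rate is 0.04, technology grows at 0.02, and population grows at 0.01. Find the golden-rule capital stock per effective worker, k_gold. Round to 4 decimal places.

k_gold ≈ 5.8898

The effective depreciation rate is n + g + δ = 0.01 + 0.02 + 0.04 = 0.07.
Setting f'(k) = n+g+δ gives 0.26·k^(0.26−1) = 0.07, hence k_gold = (0.26/0.07)^(1/0.74) ≈ 5.8898.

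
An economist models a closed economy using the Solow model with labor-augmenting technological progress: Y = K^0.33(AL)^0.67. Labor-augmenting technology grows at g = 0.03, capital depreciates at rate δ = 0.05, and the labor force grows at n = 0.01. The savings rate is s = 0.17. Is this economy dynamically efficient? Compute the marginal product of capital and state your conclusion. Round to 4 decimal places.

Break-even investment rate: n + g + δ = 0.01 + 0.03 + 0.05 = 0.09.
Steady-state k*: s·k^0.33 = 0.09·k gives k* = (0.17/0.09)^(1/0.67) ≈ 2.5837.
MPK = 0.33·2.5837^(-0.67) ≈ 0.1747.
MPK > n+g+δ = 0.09, so the economy is dynamically efficient (under-saving).

dynamically efficient; MPK ≈ 0.1747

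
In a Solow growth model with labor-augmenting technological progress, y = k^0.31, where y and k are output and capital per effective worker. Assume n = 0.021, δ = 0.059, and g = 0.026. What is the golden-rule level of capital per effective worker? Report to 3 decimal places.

The effective depreciation rate is n + g + δ = 0.021 + 0.026 + 0.059 = 0.106.
At the golden rule the marginal product of capital equals n+g+δ: 0.31·k^(0.31−1) = 0.106. Solving, k_gold = (0.31/0.106)^(1/0.69) ≈ 4.7363.

k_gold ≈ 4.736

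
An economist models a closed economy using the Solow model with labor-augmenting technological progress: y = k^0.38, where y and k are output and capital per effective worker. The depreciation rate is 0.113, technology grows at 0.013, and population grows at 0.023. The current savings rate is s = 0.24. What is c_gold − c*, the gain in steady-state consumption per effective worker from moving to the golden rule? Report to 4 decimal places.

n + g + δ = 0.023 + 0.013 + 0.113 = 0.149.
Current steady state (s = 0.24): k* = (0.24/0.149)^(1/0.62) ≈ 2.1573, y* = 2.1573^0.38 ≈ 1.3393, c* = (1−0.24)·1.3393 ≈ 1.0179.
Golden rule sets MPK = n+g+δ: 0.38·k^(0.38−1) = 0.149, so k_gold = (0.38/0.149)^(1/0.62) ≈ 4.5269.
y_gold = 4.5269^0.38 ≈ 1.7750, c_gold = y_gold − 0.149·k_gold ≈ 1.1005.
Gain: Δc = 1.1005 − 1.0179 ≈ 0.0826.

Δc ≈ 0.0826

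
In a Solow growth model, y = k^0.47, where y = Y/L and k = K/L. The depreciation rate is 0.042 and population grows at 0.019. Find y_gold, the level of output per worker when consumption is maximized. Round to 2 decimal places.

n + δ = 0.019 + 0.042 = 0.061.
At the golden rule the marginal product of capital equals n+δ: 0.47·k^(0.47−1) = 0.061. Solving, k_gold = (0.47/0.061)^(1/0.53) ≈ 47.1137.
Output: y_gold = k_gold^0.47 = 47.1137^0.47 ≈ 6.1148.

y_gold ≈ 6.11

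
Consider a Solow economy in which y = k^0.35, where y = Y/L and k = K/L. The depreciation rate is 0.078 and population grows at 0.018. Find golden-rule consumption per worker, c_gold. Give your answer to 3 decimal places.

c_gold ≈ 1.304

Capital per worker breaks even when investment replaces (n + δ)·k; here n + δ = 0.096.
At the golden rule the marginal product of capital equals n+δ: 0.35·k^(0.35−1) = 0.096. Solving, k_gold = (0.35/0.096)^(1/0.65) ≈ 7.3165.
y_gold = 7.3165^0.35 ≈ 2.0068.
c_gold = y_gold − (n+δ)·k_gold = 2.0068 − 0.096·7.3165 ≈ 1.3044.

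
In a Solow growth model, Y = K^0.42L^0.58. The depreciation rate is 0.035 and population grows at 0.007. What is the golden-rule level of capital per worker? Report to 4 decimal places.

k_gold ≈ 52.9832

Break-even investment rate: n + δ = 0.007 + 0.035 = 0.042.
Golden rule sets MPK = n+δ: 0.42·k^(0.42−1) = 0.042, so k_gold = (0.42/0.042)^(1/0.58) ≈ 52.9832.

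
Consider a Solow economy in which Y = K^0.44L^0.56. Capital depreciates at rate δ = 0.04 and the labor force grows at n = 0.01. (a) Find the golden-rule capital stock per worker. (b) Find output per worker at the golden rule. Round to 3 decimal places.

n + δ = 0.01 + 0.04 = 0.05.
At the golden rule the marginal product of capital equals n+δ: 0.44·k^(0.44−1) = 0.05. Solving, k_gold = (0.44/0.05)^(1/0.56) ≈ 48.5933.
y_gold = 48.5933^0.44 ≈ 5.5220.

(a) k_gold ≈ 48.593; (b) y_gold ≈ 5.522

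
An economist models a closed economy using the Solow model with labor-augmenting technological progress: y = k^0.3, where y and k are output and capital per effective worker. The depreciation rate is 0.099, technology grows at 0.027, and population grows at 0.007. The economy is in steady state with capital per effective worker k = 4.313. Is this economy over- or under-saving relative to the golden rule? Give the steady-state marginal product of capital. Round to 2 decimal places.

Break-even investment rate: n + g + δ = 0.007 + 0.027 + 0.099 = 0.133.
MPK = 0.3·k^(0.3−1) = 0.3·4.313^(-0.7) ≈ 0.1078.
MPK < 0.133, so the economy is dynamically inefficient (over-saving).

over-saving; MPK ≈ 0.11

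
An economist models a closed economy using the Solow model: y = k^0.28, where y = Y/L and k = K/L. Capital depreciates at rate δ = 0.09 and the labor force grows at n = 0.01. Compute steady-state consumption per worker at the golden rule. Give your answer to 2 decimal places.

c_gold ≈ 1.07

n + δ = 0.01 + 0.09 = 0.1.
At the golden rule the marginal product of capital equals n+δ: 0.28·k^(0.28−1) = 0.1. Solving, k_gold = (0.28/0.1)^(1/0.72) ≈ 4.1788.
y_gold = 4.1788^0.28 ≈ 1.4924.
c_gold = y_gold − (n+δ)·k_gold = 1.4924 − 0.1·4.1788 ≈ 1.0746.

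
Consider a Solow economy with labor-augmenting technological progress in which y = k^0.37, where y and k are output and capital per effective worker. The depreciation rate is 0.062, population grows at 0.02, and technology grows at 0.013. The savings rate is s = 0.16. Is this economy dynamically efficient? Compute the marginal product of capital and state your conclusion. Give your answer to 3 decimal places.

n + g + δ = 0.02 + 0.013 + 0.062 = 0.095.
Steady-state k*: s·k^0.37 = 0.095·k gives k* = (0.16/0.095)^(1/0.63) ≈ 2.2875.
MPK = 0.37·2.2875^(-0.63) ≈ 0.2197.
MPK > n+g+δ = 0.095, so the economy is dynamically efficient (under-saving).

dynamically efficient; MPK ≈ 0.220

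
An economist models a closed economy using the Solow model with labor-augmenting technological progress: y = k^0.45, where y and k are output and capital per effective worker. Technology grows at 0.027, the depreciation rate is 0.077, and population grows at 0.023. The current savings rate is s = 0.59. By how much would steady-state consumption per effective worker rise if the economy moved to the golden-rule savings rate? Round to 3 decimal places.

Δc ≈ 0.108

The effective depreciation rate is n + g + δ = 0.023 + 0.027 + 0.077 = 0.127.
Current steady state (s = 0.59): k* = (0.59/0.127)^(1/0.55) ≈ 16.3236, y* = 16.3236^0.45 ≈ 3.5137, c* = (1−0.59)·3.5137 ≈ 1.4406.
At the golden rule the marginal product of capital equals n+g+δ: 0.45·k^(0.45−1) = 0.127. Solving, k_gold = (0.45/0.127)^(1/0.55) ≈ 9.9753.
y_gold = 9.9753^0.45 ≈ 2.8152, c_gold = y_gold − 0.127·k_gold ≈ 1.5484.
Gain: Δc = 1.5484 − 1.4406 ≈ 0.1078.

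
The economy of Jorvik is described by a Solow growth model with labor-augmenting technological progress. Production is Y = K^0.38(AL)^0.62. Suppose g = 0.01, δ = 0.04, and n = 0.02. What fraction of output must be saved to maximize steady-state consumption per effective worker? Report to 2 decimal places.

s_gold = 0.38

The effective depreciation rate is n + g + δ = 0.02 + 0.01 + 0.04 = 0.07.
At the golden rule MPK = n+g+δ, and in any Cobb-Douglas steady state s = (n+g+δ)·k/y = MPK·k/y = capital's share 0.38.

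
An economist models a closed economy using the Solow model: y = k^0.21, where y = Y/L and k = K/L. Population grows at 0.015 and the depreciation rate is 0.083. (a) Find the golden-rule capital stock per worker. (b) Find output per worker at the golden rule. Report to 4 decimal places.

(a) k_gold ≈ 2.6241; (b) y_gold ≈ 1.2246

Capital per worker breaks even when investment replaces (n + δ)·k; here n + δ = 0.098.
Maximizing c = f(k) − (n+δ)·k gives f'(k) = n+δ, i.e. 0.21·k^(0.21−1) = 0.098, so k_gold = (0.21/0.098)^(1/0.79) ≈ 2.6241.
y_gold = 2.6241^0.21 ≈ 1.2246.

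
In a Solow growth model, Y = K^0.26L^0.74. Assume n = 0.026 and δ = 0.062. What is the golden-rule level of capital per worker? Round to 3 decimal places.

k_gold ≈ 4.323

The effective depreciation rate is n + δ = 0.026 + 0.062 = 0.088.
Golden rule sets MPK = n+δ: 0.26·k^(0.26−1) = 0.088, so k_gold = (0.26/0.088)^(1/0.74) ≈ 4.3231.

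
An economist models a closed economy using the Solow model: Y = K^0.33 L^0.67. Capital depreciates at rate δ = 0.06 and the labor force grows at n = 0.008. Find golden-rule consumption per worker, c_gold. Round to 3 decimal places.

The effective depreciation rate is n + δ = 0.008 + 0.06 = 0.068.
Setting f'(k) = n+δ gives 0.33·k^(0.33−1) = 0.068, hence k_gold = (0.33/0.068)^(1/0.67) ≈ 10.5655.
y_gold = 10.5655^0.33 ≈ 2.1771.
c_gold = y_gold − (n+δ)·k_gold = 2.1771 − 0.068·10.5655 ≈ 1.4587.

c_gold ≈ 1.459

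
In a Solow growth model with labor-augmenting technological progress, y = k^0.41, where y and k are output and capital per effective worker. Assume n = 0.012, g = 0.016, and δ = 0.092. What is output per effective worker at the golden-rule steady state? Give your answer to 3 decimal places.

y_gold ≈ 2.349

n + g + δ = 0.012 + 0.016 + 0.092 = 0.12.
Maximizing c = f(k) − (n+g+δ)·k gives f'(k) = n+g+δ, i.e. 0.41·k^(0.41−1) = 0.12, so k_gold = (0.41/0.12)^(1/0.59) ≈ 8.0244.
Output: y_gold = k_gold^0.41 = 8.0244^0.41 ≈ 2.3486.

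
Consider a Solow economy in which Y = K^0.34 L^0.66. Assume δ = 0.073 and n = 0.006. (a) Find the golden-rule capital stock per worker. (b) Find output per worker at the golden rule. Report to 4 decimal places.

The effective depreciation rate is n + δ = 0.006 + 0.073 = 0.079.
Golden rule sets MPK = n+δ: 0.34·k^(0.34−1) = 0.079, so k_gold = (0.34/0.079)^(1/0.66) ≈ 9.1281.
y_gold = 9.1281^0.34 ≈ 2.1209.

(a) k_gold ≈ 9.1281; (b) y_gold ≈ 2.1209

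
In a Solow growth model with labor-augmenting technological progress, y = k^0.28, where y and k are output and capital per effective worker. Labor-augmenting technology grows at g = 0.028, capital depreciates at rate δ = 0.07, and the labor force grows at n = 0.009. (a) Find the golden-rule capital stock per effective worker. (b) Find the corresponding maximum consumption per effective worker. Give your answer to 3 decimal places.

The effective depreciation rate is n + g + δ = 0.009 + 0.028 + 0.07 = 0.107.
Golden rule sets MPK = n+g+δ: 0.28·k^(0.28−1) = 0.107, so k_gold = (0.28/0.107)^(1/0.72) ≈ 3.8040.
y_gold = 3.8040^0.28 ≈ 1.4537; c_gold = y_gold − 0.107·k_gold ≈ 1.0466.

(a) k_gold ≈ 3.804; (b) c_gold ≈ 1.047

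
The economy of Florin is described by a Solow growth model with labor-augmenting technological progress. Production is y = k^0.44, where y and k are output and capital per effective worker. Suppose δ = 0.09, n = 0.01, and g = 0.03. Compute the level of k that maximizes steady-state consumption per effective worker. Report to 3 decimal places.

k_gold ≈ 8.822

The effective depreciation rate is n + g + δ = 0.01 + 0.03 + 0.09 = 0.13.
Maximizing c = f(k) − (n+g+δ)·k gives f'(k) = n+g+δ, i.e. 0.44·k^(0.44−1) = 0.13, so k_gold = (0.44/0.13)^(1/0.56) ≈ 8.8217.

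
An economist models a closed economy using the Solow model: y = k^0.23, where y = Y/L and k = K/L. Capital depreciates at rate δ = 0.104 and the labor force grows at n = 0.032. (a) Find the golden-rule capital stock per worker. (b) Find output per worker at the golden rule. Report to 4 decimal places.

(a) k_gold ≈ 1.9786; (b) y_gold ≈ 1.1699

Capital per worker breaks even when investment replaces (n + δ)·k; here n + δ = 0.136.
At the golden rule the marginal product of capital equals n+δ: 0.23·k^(0.23−1) = 0.136. Solving, k_gold = (0.23/0.136)^(1/0.77) ≈ 1.9786.
y_gold = 1.9786^0.23 ≈ 1.1699.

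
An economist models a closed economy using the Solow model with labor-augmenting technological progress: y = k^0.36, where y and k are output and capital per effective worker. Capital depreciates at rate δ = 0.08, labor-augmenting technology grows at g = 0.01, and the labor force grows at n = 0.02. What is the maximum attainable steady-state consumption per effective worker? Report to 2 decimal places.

c_gold ≈ 1.25

Break-even investment rate: n + g + δ = 0.02 + 0.01 + 0.08 = 0.11.
At the golden rule the marginal product of capital equals n+g+δ: 0.36·k^(0.36−1) = 0.11. Solving, k_gold = (0.36/0.11)^(1/0.64) ≈ 6.3760.
y_gold = 6.3760^0.36 ≈ 1.9482.
c_gold = y_gold − (n+g+δ)·k_gold = 1.9482 − 0.11·6.3760 ≈ 1.2469.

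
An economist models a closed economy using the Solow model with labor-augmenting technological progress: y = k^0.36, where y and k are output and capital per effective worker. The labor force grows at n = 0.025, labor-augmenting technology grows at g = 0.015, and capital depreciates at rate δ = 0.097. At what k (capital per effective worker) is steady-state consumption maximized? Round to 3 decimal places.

Capital per effective worker breaks even when investment replaces (n + g + δ)·k; here n + g + δ = 0.137.
Setting f'(k) = n+g+δ gives 0.36·k^(0.36−1) = 0.137, hence k_gold = (0.36/0.137)^(1/0.64) ≈ 4.5248.

k_gold ≈ 4.525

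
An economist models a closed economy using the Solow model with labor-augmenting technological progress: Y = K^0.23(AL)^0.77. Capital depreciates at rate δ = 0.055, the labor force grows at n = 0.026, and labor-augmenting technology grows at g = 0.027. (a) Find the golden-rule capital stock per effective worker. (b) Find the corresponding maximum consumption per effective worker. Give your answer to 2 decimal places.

Break-even investment rate: n + g + δ = 0.026 + 0.027 + 0.055 = 0.108.
Maximizing c = f(k) − (n+g+δ)·k gives f'(k) = n+g+δ, i.e. 0.23·k^(0.23−1) = 0.108, so k_gold = (0.23/0.108)^(1/0.77) ≈ 2.6691.
y_gold = 2.6691^0.23 ≈ 1.2533; c_gold = y_gold − 0.108·k_gold ≈ 0.9651.

(a) k_gold ≈ 2.67; (b) c_gold ≈ 0.97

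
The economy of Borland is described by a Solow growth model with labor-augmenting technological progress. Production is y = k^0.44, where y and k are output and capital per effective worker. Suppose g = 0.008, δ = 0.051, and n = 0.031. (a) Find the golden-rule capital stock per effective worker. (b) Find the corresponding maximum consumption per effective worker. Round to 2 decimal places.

The effective depreciation rate is n + g + δ = 0.031 + 0.008 + 0.051 = 0.09.
At the golden rule the marginal product of capital equals n+g+δ: 0.44·k^(0.44−1) = 0.09. Solving, k_gold = (0.44/0.09)^(1/0.56) ≈ 17.0111.
y_gold = 17.0111^0.44 ≈ 3.4795; c_gold = y_gold − 0.09·k_gold ≈ 1.9485.

(a) k_gold ≈ 17.01; (b) c_gold ≈ 1.95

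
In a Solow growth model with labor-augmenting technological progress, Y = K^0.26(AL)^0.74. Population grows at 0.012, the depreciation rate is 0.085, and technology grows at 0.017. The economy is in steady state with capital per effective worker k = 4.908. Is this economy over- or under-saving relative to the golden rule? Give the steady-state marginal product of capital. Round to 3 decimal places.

Capital per effective worker breaks even when investment replaces (n + g + δ)·k; here n + g + δ = 0.114.
MPK = 0.26·k^(0.26−1) = 0.26·4.908^(-0.74) ≈ 0.0801.
MPK < 0.114, so the economy is dynamically inefficient (over-saving).

over-saving; MPK ≈ 0.080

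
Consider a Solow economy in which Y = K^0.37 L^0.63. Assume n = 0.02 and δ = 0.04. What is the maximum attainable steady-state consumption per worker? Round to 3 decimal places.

n + δ = 0.02 + 0.04 = 0.06.
Maximizing c = f(k) − (n+δ)·k gives f'(k) = n+δ, i.e. 0.37·k^(0.37−1) = 0.06, so k_gold = (0.37/0.06)^(1/0.63) ≈ 17.9493.
y_gold = 17.9493^0.37 ≈ 2.9107.
c_gold = y_gold − (n+δ)·k_gold = 2.9107 − 0.06·17.9493 ≈ 1.8337.

c_gold ≈ 1.834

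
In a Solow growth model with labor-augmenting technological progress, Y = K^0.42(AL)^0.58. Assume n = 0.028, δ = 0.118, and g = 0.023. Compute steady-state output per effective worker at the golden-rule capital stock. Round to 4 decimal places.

y_gold ≈ 1.9333

The effective depreciation rate is n + g + δ = 0.028 + 0.023 + 0.118 = 0.169.
At the golden rule the marginal product of capital equals n+g+δ: 0.42·k^(0.42−1) = 0.169. Solving, k_gold = (0.42/0.169)^(1/0.58) ≈ 4.8046.
Output: y_gold = k_gold^0.42 = 4.8046^0.42 ≈ 1.9333.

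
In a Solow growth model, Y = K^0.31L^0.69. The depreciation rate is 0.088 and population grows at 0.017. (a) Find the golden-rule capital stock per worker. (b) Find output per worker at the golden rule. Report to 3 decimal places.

n + δ = 0.017 + 0.088 = 0.105.
Golden rule sets MPK = n+δ: 0.31·k^(0.31−1) = 0.105, so k_gold = (0.31/0.105)^(1/0.69) ≈ 4.8019.
y_gold = 4.8019^0.31 ≈ 1.6264.

(a) k_gold ≈ 4.802; (b) y_gold ≈ 1.626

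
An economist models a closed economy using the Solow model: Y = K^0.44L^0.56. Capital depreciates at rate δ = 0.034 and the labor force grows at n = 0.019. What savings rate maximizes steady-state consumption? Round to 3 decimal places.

s_gold = 0.440

Break-even investment rate: n + δ = 0.019 + 0.034 = 0.053.
At the golden rule MPK = n+δ, and in any Cobb-Douglas steady state s = (n+δ)·k/y = MPK·k/y = capital's share 0.44.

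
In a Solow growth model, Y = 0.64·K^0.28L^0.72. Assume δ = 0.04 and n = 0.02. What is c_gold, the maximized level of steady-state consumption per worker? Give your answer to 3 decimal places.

c_gold ≈ 0.705

Break-even investment rate: n + δ = 0.02 + 0.04 = 0.06.
Setting f'(k) = n+δ gives 0.28·0.64·k^(0.28−1) = 0.06, hence k_gold = (0.28·0.64/0.06)^(1/0.72) ≈ 4.5707.
y_gold = 0.64·4.5707^0.28 ≈ 0.9794.
c_gold = y_gold − (n+δ)·k_gold = 0.9794 − 0.06·4.5707 ≈ 0.7052.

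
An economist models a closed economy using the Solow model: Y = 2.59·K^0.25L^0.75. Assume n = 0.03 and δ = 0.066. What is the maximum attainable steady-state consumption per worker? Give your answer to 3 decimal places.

c_gold ≈ 3.670

n + δ = 0.03 + 0.066 = 0.096.
Golden rule sets MPK = n+δ: 0.25·2.59·k^(0.25−1) = 0.096, so k_gold = (0.25·2.59/0.096)^(1/0.75) ≈ 12.7436.
y_gold = 2.59·12.7436^0.25 ≈ 4.8935.
c_gold = y_gold − (n+δ)·k_gold = 4.8935 − 0.096·12.7436 ≈ 3.6702.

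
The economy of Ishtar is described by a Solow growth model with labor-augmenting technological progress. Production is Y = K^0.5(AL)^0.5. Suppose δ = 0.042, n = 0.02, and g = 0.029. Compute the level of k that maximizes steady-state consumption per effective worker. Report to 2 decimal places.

The effective depreciation rate is n + g + δ = 0.02 + 0.029 + 0.042 = 0.091.
Setting f'(k) = n+g+δ gives 0.5·k^(0.5−1) = 0.091, hence k_gold = (0.5/0.091)^(1/0.5) ≈ 30.1896.

k_gold ≈ 30.19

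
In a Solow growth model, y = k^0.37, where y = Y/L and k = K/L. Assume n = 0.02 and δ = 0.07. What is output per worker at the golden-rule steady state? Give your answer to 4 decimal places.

The effective depreciation rate is n + δ = 0.02 + 0.07 = 0.09.
Setting f'(k) = n+δ gives 0.37·k^(0.37−1) = 0.09, hence k_gold = (0.37/0.09)^(1/0.63) ≈ 9.4306.
Output: y_gold = k_gold^0.37 = 9.4306^0.37 ≈ 2.2939.

y_gold ≈ 2.2939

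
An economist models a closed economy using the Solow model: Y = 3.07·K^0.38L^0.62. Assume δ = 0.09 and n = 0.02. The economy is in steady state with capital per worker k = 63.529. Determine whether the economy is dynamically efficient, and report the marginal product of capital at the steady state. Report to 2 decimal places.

The effective depreciation rate is n + δ = 0.02 + 0.09 = 0.11.
MPK = 0.38·3.07·k^(0.38−1) = 0.38·3.07·63.529^(-0.62) ≈ 0.0889.
MPK < 0.11, so the economy is dynamically inefficient (over-saving).

dynamically inefficient; MPK ≈ 0.09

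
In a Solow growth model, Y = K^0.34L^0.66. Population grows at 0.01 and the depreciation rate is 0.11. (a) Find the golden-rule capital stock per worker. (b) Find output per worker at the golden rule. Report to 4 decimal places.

(a) k_gold ≈ 4.8451; (b) y_gold ≈ 1.7100

Capital per worker breaks even when investment replaces (n + δ)·k; here n + δ = 0.12.
Setting f'(k) = n+δ gives 0.34·k^(0.34−1) = 0.12, hence k_gold = (0.34/0.12)^(1/0.66) ≈ 4.8451.
y_gold = 4.8451^0.34 ≈ 1.7100.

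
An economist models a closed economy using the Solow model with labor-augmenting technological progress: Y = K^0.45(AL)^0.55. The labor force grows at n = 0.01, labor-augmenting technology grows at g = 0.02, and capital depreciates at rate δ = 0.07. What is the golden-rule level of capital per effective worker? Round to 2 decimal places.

k_gold ≈ 15.40

n + g + δ = 0.01 + 0.02 + 0.07 = 0.1.
Golden rule sets MPK = n+g+δ: 0.45·k^(0.45−1) = 0.1, so k_gold = (0.45/0.1)^(1/0.55) ≈ 15.4049.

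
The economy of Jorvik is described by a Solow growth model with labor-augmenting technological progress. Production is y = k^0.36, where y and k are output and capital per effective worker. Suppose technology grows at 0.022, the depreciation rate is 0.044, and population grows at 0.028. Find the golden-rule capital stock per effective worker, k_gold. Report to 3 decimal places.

Capital per effective worker breaks even when investment replaces (n + g + δ)·k; here n + g + δ = 0.094.
Maximizing c = f(k) − (n+g+δ)·k gives f'(k) = n+g+δ, i.e. 0.36·k^(0.36−1) = 0.094, so k_gold = (0.36/0.094)^(1/0.64) ≈ 8.1510.

k_gold ≈ 8.151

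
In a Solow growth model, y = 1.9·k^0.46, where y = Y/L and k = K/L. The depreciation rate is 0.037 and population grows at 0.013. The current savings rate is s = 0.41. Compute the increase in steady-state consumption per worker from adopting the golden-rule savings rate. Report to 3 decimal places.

Δc ≈ 0.111

n + δ = 0.013 + 0.037 = 0.05.
Current steady state (s = 0.41): k* = (0.41·1.9/0.05)^(1/0.54) ≈ 161.6063, y* = 1.9·161.6063^0.46 ≈ 19.7081, c* = (1−0.41)·19.7081 ≈ 11.6278.
Golden rule sets MPK = n+δ: 0.46·1.9·k^(0.46−1) = 0.05, so k_gold = (0.46·1.9/0.05)^(1/0.54) ≈ 199.9874.
y_gold = 1.9·199.9874^0.46 ≈ 21.7378, c_gold = y_gold − 0.05·k_gold ≈ 11.7384.
Gain: Δc = 11.7384 − 11.6278 ≈ 0.1106.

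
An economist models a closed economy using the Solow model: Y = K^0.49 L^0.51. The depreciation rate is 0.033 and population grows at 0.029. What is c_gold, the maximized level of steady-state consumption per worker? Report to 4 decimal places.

Capital per worker breaks even when investment replaces (n + δ)·k; here n + δ = 0.062.
Setting f'(k) = n+δ gives 0.49·k^(0.49−1) = 0.062, hence k_gold = (0.49/0.062)^(1/0.51) ≈ 57.5971.
y_gold = 57.5971^0.49 ≈ 7.2878.
c_gold = y_gold − (n+δ)·k_gold = 7.2878 − 0.062·57.5971 ≈ 3.7168.

c_gold ≈ 3.7168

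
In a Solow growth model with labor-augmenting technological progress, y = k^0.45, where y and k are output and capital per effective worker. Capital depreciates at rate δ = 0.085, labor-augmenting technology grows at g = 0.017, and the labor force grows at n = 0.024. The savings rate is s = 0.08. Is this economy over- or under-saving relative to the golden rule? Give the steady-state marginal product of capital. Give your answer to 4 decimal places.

Capital per effective worker breaks even when investment replaces (n + g + δ)·k; here n + g + δ = 0.126.
Steady-state k*: s·k^0.45 = 0.126·k gives k* = (0.08/0.126)^(1/0.55) ≈ 0.4378.
MPK = 0.45·0.4378^(-0.55) ≈ 0.7088.
MPK > n+g+δ = 0.126, so the economy is dynamically efficient (under-saving).

under-saving; MPK ≈ 0.7088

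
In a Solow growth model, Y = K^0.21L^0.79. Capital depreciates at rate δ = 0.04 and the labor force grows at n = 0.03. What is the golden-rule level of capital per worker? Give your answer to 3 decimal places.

n + δ = 0.03 + 0.04 = 0.07.
Setting f'(k) = n+δ gives 0.21·k^(0.21−1) = 0.07, hence k_gold = (0.21/0.07)^(1/0.79) ≈ 4.0175.

k_gold ≈ 4.017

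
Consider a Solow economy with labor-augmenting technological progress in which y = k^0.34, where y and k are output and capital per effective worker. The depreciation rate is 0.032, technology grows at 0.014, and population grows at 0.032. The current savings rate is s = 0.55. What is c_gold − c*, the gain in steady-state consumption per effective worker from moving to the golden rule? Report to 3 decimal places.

Δc ≈ 0.178

The effective depreciation rate is n + g + δ = 0.032 + 0.014 + 0.032 = 0.078.
Current steady state (s = 0.55): k* = (0.55/0.078)^(1/0.66) ≈ 19.2866, y* = 19.2866^0.34 ≈ 2.7352, c* = (1−0.55)·2.7352 ≈ 1.2308.
At the golden rule the marginal product of capital equals n+g+δ: 0.34·k^(0.34−1) = 0.078. Solving, k_gold = (0.34/0.078)^(1/0.66) ≈ 9.3060.
y_gold = 9.3060^0.34 ≈ 2.1349, c_gold = y_gold − 0.078·k_gold ≈ 1.4090.
Gain: Δc = 1.4090 − 1.2308 ≈ 0.1782.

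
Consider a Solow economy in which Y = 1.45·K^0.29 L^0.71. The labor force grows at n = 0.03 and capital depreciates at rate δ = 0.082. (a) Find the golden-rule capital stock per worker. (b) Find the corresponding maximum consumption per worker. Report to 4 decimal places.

(a) k_gold ≈ 6.4450; (b) c_gold ≈ 1.7673

The effective depreciation rate is n + δ = 0.03 + 0.082 = 0.112.
At the golden rule the marginal product of capital equals n+δ: 0.29·1.45·k^(0.29−1) = 0.112. Solving, k_gold = (0.29·1.45/0.112)^(1/0.71) ≈ 6.4450.
y_gold = 1.45·6.4450^0.29 ≈ 2.4891; c_gold = y_gold − 0.112·k_gold ≈ 1.7673.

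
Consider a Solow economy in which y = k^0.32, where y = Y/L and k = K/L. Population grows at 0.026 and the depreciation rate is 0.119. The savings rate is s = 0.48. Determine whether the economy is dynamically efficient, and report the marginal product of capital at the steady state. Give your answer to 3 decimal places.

n + δ = 0.026 + 0.119 = 0.145.
Steady-state k*: s·k^0.32 = 0.145·k gives k* = (0.48/0.145)^(1/0.68) ≈ 5.8146.
MPK = 0.32·5.8146^(-0.68) ≈ 0.0967.
MPK < n+δ = 0.145, so the economy is dynamically inefficient (over-saving).

dynamically inefficient; MPK ≈ 0.097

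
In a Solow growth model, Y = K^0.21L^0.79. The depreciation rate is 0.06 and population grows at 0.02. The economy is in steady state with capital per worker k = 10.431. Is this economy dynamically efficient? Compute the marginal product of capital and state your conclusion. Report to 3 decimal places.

Capital per worker breaks even when investment replaces (n + δ)·k; here n + δ = 0.08.
MPK = 0.21·k^(0.21−1) = 0.21·10.431^(-0.79) ≈ 0.0329.
MPK < 0.08, so the economy is dynamically inefficient (over-saving).

dynamically inefficient; MPK ≈ 0.033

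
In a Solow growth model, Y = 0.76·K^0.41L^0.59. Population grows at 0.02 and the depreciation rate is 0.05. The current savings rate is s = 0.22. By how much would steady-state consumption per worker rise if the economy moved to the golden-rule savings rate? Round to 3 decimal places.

Δc ≈ 0.180

Capital per worker breaks even when investment replaces (n + δ)·k; here n + δ = 0.07.
Current steady state (s = 0.22): k* = (0.22·0.76/0.07)^(1/0.59) ≈ 4.3743, y* = 0.76·4.3743^0.41 ≈ 1.3918, c* = (1−0.22)·1.3918 ≈ 1.0856.
Maximizing c = f(k) − (n+δ)·k gives f'(k) = n+δ, i.e. 0.41·0.76·k^(0.41−1) = 0.07, so k_gold = (0.41·0.76/0.07)^(1/0.59) ≈ 12.5647.
y_gold = 0.76·12.5647^0.41 ≈ 2.1452, c_gold = y_gold − 0.07·k_gold ≈ 1.2657.
Gain: Δc = 1.2657 − 1.0856 ≈ 0.1800.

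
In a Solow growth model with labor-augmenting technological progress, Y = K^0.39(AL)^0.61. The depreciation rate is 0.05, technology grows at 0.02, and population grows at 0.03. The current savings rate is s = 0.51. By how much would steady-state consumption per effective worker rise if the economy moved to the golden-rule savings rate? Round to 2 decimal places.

Δc ≈ 0.07

Capital per effective worker breaks even when investment replaces (n + g + δ)·k; here n + g + δ = 0.1.
Current steady state (s = 0.51): k* = (0.51/0.1)^(1/0.61) ≈ 14.4528, y* = 14.4528^0.39 ≈ 2.8339, c* = (1−0.51)·2.8339 ≈ 1.3886.
Setting f'(k) = n+g+δ gives 0.39·k^(0.39−1) = 0.1, hence k_gold = (0.39/0.1)^(1/0.61) ≈ 9.3102.
y_gold = 9.3102^0.39 ≈ 2.3872, c_gold = y_gold − 0.1·k_gold ≈ 1.4562.
Gain: Δc = 1.4562 − 1.3886 ≈ 0.0676.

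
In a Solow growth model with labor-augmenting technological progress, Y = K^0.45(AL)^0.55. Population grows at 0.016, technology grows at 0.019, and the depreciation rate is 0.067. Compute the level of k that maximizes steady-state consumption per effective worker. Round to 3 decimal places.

The effective depreciation rate is n + g + δ = 0.016 + 0.019 + 0.067 = 0.102.
Golden rule sets MPK = n+g+δ: 0.45·k^(0.45−1) = 0.102, so k_gold = (0.45/0.102)^(1/0.55) ≈ 14.8601.

k_gold ≈ 14.860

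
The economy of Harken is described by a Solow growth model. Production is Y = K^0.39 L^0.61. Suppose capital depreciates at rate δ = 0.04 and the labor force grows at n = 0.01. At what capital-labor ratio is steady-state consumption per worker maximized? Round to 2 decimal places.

k_gold ≈ 29.00

Capital per worker breaks even when investment replaces (n + δ)·k; here n + δ = 0.05.
Setting f'(k) = n+δ gives 0.39·k^(0.39−1) = 0.05, hence k_gold = (0.39/0.05)^(1/0.61) ≈ 29.0035.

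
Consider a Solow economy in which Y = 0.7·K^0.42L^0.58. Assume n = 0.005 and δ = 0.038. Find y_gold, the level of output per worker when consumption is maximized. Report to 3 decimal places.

y_gold ≈ 2.816

Capital per worker breaks even when investment replaces (n + δ)·k; here n + δ = 0.043.
Maximizing c = f(k) − (n+δ)·k gives f'(k) = n+δ, i.e. 0.42·0.7·k^(0.42−1) = 0.043, so k_gold = (0.42·0.7/0.043)^(1/0.58) ≈ 27.5072.
Output: y_gold = 0.7·k_gold^0.42 = 0.7·27.5072^0.42 ≈ 2.8162.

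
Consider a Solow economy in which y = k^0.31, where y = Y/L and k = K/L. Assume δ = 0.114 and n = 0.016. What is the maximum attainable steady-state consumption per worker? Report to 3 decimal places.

c_gold ≈ 1.020

n + δ = 0.016 + 0.114 = 0.13.
Golden rule sets MPK = n+δ: 0.31·k^(0.31−1) = 0.13, so k_gold = (0.31/0.13)^(1/0.69) ≈ 3.5236.
y_gold = 3.5236^0.31 ≈ 1.4776.
c_gold = y_gold − (n+δ)·k_gold = 1.4776 − 0.13·3.5236 ≈ 1.0196.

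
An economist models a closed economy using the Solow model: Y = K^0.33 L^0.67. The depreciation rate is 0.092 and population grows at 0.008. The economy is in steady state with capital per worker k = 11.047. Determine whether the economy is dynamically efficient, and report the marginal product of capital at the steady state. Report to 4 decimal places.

dynamically inefficient; MPK ≈ 0.0660

n + δ = 0.008 + 0.092 = 0.1.
MPK = 0.33·k^(0.33−1) = 0.33·11.047^(-0.67) ≈ 0.0660.
MPK < 0.1, so the economy is dynamically inefficient (over-saving).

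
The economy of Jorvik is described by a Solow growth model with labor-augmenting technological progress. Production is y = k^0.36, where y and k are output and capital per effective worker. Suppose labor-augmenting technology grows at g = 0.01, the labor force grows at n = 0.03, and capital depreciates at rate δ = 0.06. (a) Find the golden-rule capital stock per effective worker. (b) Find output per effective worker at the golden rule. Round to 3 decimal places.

(a) k_gold ≈ 7.400; (b) y_gold ≈ 2.056

The effective depreciation rate is n + g + δ = 0.03 + 0.01 + 0.06 = 0.1.
At the golden rule the marginal product of capital equals n+g+δ: 0.36·k^(0.36−1) = 0.1. Solving, k_gold = (0.36/0.1)^(1/0.64) ≈ 7.3998.
y_gold = 7.3998^0.36 ≈ 2.0555.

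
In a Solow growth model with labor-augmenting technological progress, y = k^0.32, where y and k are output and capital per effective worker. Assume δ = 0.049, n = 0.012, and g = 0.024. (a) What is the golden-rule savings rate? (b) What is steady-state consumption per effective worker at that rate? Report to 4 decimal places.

(a) s_gold = 0.3200; (b) c_gold ≈ 1.2689

Capital per effective worker breaks even when investment replaces (n + g + δ)·k; here n + g + δ = 0.085.
For Cobb-Douglas, s_gold equals capital's share: s_gold = 0.32.
Golden rule sets MPK = n+g+δ: 0.32·k^(0.32−1) = 0.085, so k_gold = (0.32/0.085)^(1/0.68) ≈ 7.0253.
y_gold = 7.0253^0.32 ≈ 1.8661; c_gold = (1−0.32)·y_gold ≈ 1.2689.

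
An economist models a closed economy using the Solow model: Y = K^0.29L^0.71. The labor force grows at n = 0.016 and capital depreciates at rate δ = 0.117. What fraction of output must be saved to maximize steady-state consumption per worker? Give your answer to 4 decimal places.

s_gold = 0.2900

n + δ = 0.016 + 0.117 = 0.133.
At the golden rule MPK = n+δ, and in any Cobb-Douglas steady state s = (n+δ)·k/y = MPK·k/y = capital's share 0.29.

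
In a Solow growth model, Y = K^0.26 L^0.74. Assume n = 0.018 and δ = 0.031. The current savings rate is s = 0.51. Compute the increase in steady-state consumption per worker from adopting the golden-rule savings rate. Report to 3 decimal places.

Δc ≈ 0.214

The effective depreciation rate is n + δ = 0.018 + 0.031 = 0.049.
Current steady state (s = 0.51): k* = (0.51/0.049)^(1/0.74) ≈ 23.7044, y* = 23.7044^0.26 ≈ 2.2775, c* = (1−0.51)·2.2775 ≈ 1.1160.
Maximizing c = f(k) − (n+δ)·k gives f'(k) = n+δ, i.e. 0.26·k^(0.26−1) = 0.049, so k_gold = (0.26/0.049)^(1/0.74) ≈ 9.5374.
y_gold = 9.5374^0.26 ≈ 1.7974, c_gold = y_gold − 0.049·k_gold ≈ 1.3301.
Gain: Δc = 1.3301 − 1.1160 ≈ 0.2141.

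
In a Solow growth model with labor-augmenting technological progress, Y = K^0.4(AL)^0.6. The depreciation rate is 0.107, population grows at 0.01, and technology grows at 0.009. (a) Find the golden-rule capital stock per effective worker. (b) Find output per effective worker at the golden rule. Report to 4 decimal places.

(a) k_gold ≈ 6.8572; (b) y_gold ≈ 2.1600

Capital per effective worker breaks even when investment replaces (n + g + δ)·k; here n + g + δ = 0.126.
Maximizing c = f(k) − (n+g+δ)·k gives f'(k) = n+g+δ, i.e. 0.4·k^(0.4−1) = 0.126, so k_gold = (0.4/0.126)^(1/0.6) ≈ 6.8572.
y_gold = 6.8572^0.4 ≈ 2.1600.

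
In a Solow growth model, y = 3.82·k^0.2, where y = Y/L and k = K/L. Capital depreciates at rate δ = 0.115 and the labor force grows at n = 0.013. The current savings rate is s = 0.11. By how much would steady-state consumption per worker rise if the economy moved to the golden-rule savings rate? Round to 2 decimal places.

Δc ≈ 0.20

Break-even investment rate: n + δ = 0.013 + 0.115 = 0.128.
Current steady state (s = 0.11): k* = (0.11·3.82/0.128)^(1/0.8) ≈ 4.4188, y* = 3.82·4.4188^0.2 ≈ 5.1419, c* = (1−0.11)·5.1419 ≈ 4.5763.
At the golden rule the marginal product of capital equals n+δ: 0.2·3.82·k^(0.2−1) = 0.128. Solving, k_gold = (0.2·3.82/0.128)^(1/0.8) ≈ 9.3294.
y_gold = 3.82·9.3294^0.2 ≈ 5.9708, c_gold = y_gold − 0.128·k_gold ≈ 4.7767.
Gain: Δc = 4.7767 − 4.5763 ≈ 0.2004.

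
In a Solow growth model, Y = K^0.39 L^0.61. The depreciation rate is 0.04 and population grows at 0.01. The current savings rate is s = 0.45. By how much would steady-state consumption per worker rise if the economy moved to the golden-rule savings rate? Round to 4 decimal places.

The effective depreciation rate is n + δ = 0.01 + 0.04 = 0.05.
Current steady state (s = 0.45): k* = (0.45/0.05)^(1/0.61) ≈ 36.6718, y* = 36.6718^0.39 ≈ 4.0746, c* = (1−0.45)·4.0746 ≈ 2.2411.
Maximizing c = f(k) − (n+δ)·k gives f'(k) = n+δ, i.e. 0.39·k^(0.39−1) = 0.05, so k_gold = (0.39/0.05)^(1/0.61) ≈ 29.0035.
y_gold = 29.0035^0.39 ≈ 3.7184, c_gold = y_gold − 0.05·k_gold ≈ 2.2682.
Gain: Δc = 2.2682 − 2.2411 ≈ 0.0272.

Δc ≈ 0.0272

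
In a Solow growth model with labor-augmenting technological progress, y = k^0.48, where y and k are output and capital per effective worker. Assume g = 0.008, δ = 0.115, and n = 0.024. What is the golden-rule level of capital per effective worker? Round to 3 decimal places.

n + g + δ = 0.024 + 0.008 + 0.115 = 0.147.
Golden rule sets MPK = n+g+δ: 0.48·k^(0.48−1) = 0.147, so k_gold = (0.48/0.147)^(1/0.52) ≈ 9.7345.

k_gold ≈ 9.735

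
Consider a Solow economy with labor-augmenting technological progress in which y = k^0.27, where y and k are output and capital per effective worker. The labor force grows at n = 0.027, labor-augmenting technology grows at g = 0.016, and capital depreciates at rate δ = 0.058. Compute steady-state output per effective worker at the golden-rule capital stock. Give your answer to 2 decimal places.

y_gold ≈ 1.44

n + g + δ = 0.027 + 0.016 + 0.058 = 0.101.
Maximizing c = f(k) − (n+g+δ)·k gives f'(k) = n+g+δ, i.e. 0.27·k^(0.27−1) = 0.101, so k_gold = (0.27/0.101)^(1/0.73) ≈ 3.8458.
Output: y_gold = k_gold^0.27 = 3.8458^0.27 ≈ 1.4386.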